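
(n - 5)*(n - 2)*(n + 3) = n^3 - 4*n^2 - 11*n + 30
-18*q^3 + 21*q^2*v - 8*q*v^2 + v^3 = (-3*q + v)^2*(-2*q + v)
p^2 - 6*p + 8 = (p - 4)*(p - 2)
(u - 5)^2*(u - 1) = u^3 - 11*u^2 + 35*u - 25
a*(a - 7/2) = a^2 - 7*a/2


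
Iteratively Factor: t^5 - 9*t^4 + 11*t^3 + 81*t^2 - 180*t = (t + 3)*(t^4 - 12*t^3 + 47*t^2 - 60*t) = (t - 4)*(t + 3)*(t^3 - 8*t^2 + 15*t) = (t - 5)*(t - 4)*(t + 3)*(t^2 - 3*t) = t*(t - 5)*(t - 4)*(t + 3)*(t - 3)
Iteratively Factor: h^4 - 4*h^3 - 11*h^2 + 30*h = (h)*(h^3 - 4*h^2 - 11*h + 30) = h*(h - 5)*(h^2 + h - 6) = h*(h - 5)*(h + 3)*(h - 2)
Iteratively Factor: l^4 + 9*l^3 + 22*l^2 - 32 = (l - 1)*(l^3 + 10*l^2 + 32*l + 32) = (l - 1)*(l + 4)*(l^2 + 6*l + 8) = (l - 1)*(l + 2)*(l + 4)*(l + 4)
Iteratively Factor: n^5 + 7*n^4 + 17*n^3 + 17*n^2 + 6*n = (n + 1)*(n^4 + 6*n^3 + 11*n^2 + 6*n) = (n + 1)*(n + 2)*(n^3 + 4*n^2 + 3*n) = (n + 1)*(n + 2)*(n + 3)*(n^2 + n) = (n + 1)^2*(n + 2)*(n + 3)*(n)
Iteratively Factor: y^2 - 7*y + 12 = (y - 3)*(y - 4)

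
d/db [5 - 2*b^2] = -4*b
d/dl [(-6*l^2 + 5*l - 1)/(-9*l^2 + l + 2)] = (39*l^2 - 42*l + 11)/(81*l^4 - 18*l^3 - 35*l^2 + 4*l + 4)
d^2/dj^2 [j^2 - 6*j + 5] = 2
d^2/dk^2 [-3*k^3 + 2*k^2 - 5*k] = 4 - 18*k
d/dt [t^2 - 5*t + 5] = 2*t - 5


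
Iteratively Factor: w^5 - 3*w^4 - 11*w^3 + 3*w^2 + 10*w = (w - 5)*(w^4 + 2*w^3 - w^2 - 2*w) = (w - 5)*(w + 1)*(w^3 + w^2 - 2*w) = (w - 5)*(w - 1)*(w + 1)*(w^2 + 2*w) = w*(w - 5)*(w - 1)*(w + 1)*(w + 2)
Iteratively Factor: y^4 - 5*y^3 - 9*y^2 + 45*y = (y)*(y^3 - 5*y^2 - 9*y + 45) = y*(y - 3)*(y^2 - 2*y - 15) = y*(y - 3)*(y + 3)*(y - 5)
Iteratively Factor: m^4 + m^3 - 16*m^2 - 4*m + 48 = (m + 2)*(m^3 - m^2 - 14*m + 24) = (m - 3)*(m + 2)*(m^2 + 2*m - 8) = (m - 3)*(m + 2)*(m + 4)*(m - 2)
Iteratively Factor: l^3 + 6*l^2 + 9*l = (l + 3)*(l^2 + 3*l) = l*(l + 3)*(l + 3)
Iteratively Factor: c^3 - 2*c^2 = (c)*(c^2 - 2*c) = c^2*(c - 2)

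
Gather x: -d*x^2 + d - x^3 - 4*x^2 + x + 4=d - x^3 + x^2*(-d - 4) + x + 4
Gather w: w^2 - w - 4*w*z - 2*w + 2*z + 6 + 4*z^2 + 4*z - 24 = w^2 + w*(-4*z - 3) + 4*z^2 + 6*z - 18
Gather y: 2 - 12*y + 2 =4 - 12*y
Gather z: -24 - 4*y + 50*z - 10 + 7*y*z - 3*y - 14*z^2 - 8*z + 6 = -7*y - 14*z^2 + z*(7*y + 42) - 28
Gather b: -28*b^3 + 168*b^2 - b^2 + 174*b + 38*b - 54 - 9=-28*b^3 + 167*b^2 + 212*b - 63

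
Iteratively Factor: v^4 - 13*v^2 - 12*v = (v)*(v^3 - 13*v - 12) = v*(v + 3)*(v^2 - 3*v - 4) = v*(v - 4)*(v + 3)*(v + 1)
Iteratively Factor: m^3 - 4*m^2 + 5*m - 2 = (m - 2)*(m^2 - 2*m + 1) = (m - 2)*(m - 1)*(m - 1)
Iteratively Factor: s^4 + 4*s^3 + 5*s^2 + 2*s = (s + 2)*(s^3 + 2*s^2 + s) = (s + 1)*(s + 2)*(s^2 + s) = (s + 1)^2*(s + 2)*(s)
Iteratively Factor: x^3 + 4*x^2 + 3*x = (x + 1)*(x^2 + 3*x) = (x + 1)*(x + 3)*(x)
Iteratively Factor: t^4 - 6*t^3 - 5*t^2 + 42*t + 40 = (t + 1)*(t^3 - 7*t^2 + 2*t + 40) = (t - 5)*(t + 1)*(t^2 - 2*t - 8) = (t - 5)*(t - 4)*(t + 1)*(t + 2)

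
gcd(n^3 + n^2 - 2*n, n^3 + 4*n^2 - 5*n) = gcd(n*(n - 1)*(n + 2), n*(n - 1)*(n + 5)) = n^2 - n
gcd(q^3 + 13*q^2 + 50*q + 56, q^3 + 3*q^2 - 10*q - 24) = q^2 + 6*q + 8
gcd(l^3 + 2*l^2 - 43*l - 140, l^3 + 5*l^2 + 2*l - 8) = l + 4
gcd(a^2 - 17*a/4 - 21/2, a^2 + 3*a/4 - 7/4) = a + 7/4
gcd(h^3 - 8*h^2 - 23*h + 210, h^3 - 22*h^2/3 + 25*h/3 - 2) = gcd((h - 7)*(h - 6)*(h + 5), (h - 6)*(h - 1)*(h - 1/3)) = h - 6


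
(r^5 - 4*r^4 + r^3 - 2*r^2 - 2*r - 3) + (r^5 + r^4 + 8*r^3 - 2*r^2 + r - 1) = 2*r^5 - 3*r^4 + 9*r^3 - 4*r^2 - r - 4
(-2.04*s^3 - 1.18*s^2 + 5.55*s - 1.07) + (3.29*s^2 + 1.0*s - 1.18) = -2.04*s^3 + 2.11*s^2 + 6.55*s - 2.25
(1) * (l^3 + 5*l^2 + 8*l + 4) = l^3 + 5*l^2 + 8*l + 4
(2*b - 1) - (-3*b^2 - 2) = 3*b^2 + 2*b + 1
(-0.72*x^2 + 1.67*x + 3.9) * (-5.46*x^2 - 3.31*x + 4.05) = 3.9312*x^4 - 6.735*x^3 - 29.7377*x^2 - 6.1455*x + 15.795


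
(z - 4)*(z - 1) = z^2 - 5*z + 4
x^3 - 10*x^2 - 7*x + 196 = (x - 7)^2*(x + 4)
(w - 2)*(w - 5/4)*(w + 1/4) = w^3 - 3*w^2 + 27*w/16 + 5/8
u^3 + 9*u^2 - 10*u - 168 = (u - 4)*(u + 6)*(u + 7)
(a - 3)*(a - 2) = a^2 - 5*a + 6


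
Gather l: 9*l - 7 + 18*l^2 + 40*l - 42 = 18*l^2 + 49*l - 49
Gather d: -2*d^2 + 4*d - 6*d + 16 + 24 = -2*d^2 - 2*d + 40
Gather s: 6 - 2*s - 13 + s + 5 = -s - 2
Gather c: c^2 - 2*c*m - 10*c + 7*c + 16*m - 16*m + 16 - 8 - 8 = c^2 + c*(-2*m - 3)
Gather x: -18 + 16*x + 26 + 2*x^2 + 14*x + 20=2*x^2 + 30*x + 28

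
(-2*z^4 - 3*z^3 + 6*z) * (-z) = 2*z^5 + 3*z^4 - 6*z^2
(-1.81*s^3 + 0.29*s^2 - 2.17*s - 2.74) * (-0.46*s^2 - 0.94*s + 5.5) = 0.8326*s^5 + 1.568*s^4 - 9.2294*s^3 + 4.8952*s^2 - 9.3594*s - 15.07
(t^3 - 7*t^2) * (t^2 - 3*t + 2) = t^5 - 10*t^4 + 23*t^3 - 14*t^2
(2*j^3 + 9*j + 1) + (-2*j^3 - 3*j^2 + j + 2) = -3*j^2 + 10*j + 3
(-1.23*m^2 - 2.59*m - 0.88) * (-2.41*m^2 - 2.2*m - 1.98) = 2.9643*m^4 + 8.9479*m^3 + 10.2542*m^2 + 7.0642*m + 1.7424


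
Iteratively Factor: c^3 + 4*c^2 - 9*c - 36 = (c + 3)*(c^2 + c - 12) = (c + 3)*(c + 4)*(c - 3)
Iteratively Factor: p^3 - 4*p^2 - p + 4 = (p - 1)*(p^2 - 3*p - 4) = (p - 1)*(p + 1)*(p - 4)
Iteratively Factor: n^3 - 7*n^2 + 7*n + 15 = (n + 1)*(n^2 - 8*n + 15) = (n - 5)*(n + 1)*(n - 3)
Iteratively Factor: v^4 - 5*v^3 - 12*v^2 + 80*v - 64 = (v - 4)*(v^3 - v^2 - 16*v + 16) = (v - 4)^2*(v^2 + 3*v - 4) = (v - 4)^2*(v - 1)*(v + 4)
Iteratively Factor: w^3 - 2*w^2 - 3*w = (w)*(w^2 - 2*w - 3) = w*(w - 3)*(w + 1)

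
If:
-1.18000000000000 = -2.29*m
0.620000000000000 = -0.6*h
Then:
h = -1.03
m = 0.52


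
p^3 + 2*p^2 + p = p*(p + 1)^2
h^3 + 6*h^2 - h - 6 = (h - 1)*(h + 1)*(h + 6)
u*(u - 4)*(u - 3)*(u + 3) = u^4 - 4*u^3 - 9*u^2 + 36*u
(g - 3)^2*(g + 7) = g^3 + g^2 - 33*g + 63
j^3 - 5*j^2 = j^2*(j - 5)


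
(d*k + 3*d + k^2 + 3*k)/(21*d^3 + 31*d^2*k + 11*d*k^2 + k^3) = (k + 3)/(21*d^2 + 10*d*k + k^2)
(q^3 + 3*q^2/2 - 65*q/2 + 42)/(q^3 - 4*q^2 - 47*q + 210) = (q^2 - 11*q/2 + 6)/(q^2 - 11*q + 30)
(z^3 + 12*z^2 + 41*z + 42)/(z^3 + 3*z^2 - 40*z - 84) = (z + 3)/(z - 6)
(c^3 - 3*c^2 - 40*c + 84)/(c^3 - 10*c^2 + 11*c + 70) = (c^2 + 4*c - 12)/(c^2 - 3*c - 10)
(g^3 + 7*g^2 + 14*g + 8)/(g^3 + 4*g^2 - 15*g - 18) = (g^2 + 6*g + 8)/(g^2 + 3*g - 18)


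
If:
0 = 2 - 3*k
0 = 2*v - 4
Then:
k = 2/3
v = 2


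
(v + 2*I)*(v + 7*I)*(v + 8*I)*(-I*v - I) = -I*v^4 + 17*v^3 - I*v^3 + 17*v^2 + 86*I*v^2 - 112*v + 86*I*v - 112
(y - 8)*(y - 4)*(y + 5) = y^3 - 7*y^2 - 28*y + 160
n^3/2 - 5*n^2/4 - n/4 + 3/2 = (n/2 + 1/2)*(n - 2)*(n - 3/2)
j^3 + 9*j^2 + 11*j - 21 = (j - 1)*(j + 3)*(j + 7)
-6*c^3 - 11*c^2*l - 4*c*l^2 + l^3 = (-6*c + l)*(c + l)^2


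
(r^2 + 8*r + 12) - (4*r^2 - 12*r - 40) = -3*r^2 + 20*r + 52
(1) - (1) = 0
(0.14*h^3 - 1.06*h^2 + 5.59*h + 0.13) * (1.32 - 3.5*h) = -0.49*h^4 + 3.8948*h^3 - 20.9642*h^2 + 6.9238*h + 0.1716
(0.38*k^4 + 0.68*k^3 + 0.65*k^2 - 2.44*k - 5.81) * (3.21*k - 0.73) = 1.2198*k^5 + 1.9054*k^4 + 1.5901*k^3 - 8.3069*k^2 - 16.8689*k + 4.2413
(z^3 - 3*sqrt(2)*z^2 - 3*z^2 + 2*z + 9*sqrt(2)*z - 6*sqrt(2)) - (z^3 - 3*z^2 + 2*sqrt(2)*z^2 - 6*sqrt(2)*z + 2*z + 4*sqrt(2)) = -5*sqrt(2)*z^2 + 15*sqrt(2)*z - 10*sqrt(2)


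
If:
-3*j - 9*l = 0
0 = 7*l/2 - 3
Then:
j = -18/7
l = 6/7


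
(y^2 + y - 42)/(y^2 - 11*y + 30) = (y + 7)/(y - 5)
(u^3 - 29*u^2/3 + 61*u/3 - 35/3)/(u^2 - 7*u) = u - 8/3 + 5/(3*u)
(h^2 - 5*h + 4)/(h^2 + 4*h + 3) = (h^2 - 5*h + 4)/(h^2 + 4*h + 3)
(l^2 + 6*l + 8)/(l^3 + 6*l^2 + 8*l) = 1/l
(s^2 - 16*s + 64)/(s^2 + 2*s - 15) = (s^2 - 16*s + 64)/(s^2 + 2*s - 15)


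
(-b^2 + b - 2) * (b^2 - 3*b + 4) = -b^4 + 4*b^3 - 9*b^2 + 10*b - 8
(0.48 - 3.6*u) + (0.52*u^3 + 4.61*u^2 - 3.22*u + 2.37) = 0.52*u^3 + 4.61*u^2 - 6.82*u + 2.85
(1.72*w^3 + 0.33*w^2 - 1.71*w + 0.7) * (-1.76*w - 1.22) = -3.0272*w^4 - 2.6792*w^3 + 2.607*w^2 + 0.8542*w - 0.854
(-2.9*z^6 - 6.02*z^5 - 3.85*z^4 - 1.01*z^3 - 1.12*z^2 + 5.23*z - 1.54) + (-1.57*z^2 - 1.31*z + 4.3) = -2.9*z^6 - 6.02*z^5 - 3.85*z^4 - 1.01*z^3 - 2.69*z^2 + 3.92*z + 2.76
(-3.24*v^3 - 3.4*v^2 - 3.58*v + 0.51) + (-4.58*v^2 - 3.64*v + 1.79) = -3.24*v^3 - 7.98*v^2 - 7.22*v + 2.3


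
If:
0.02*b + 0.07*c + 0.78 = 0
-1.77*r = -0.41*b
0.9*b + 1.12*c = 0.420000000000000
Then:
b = 22.24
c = -17.50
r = 5.15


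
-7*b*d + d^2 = d*(-7*b + d)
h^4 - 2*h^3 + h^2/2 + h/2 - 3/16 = (h - 3/2)*(h - 1/2)^2*(h + 1/2)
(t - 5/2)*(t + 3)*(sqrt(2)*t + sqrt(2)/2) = sqrt(2)*t^3 + sqrt(2)*t^2 - 29*sqrt(2)*t/4 - 15*sqrt(2)/4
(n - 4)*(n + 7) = n^2 + 3*n - 28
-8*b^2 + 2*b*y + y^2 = (-2*b + y)*(4*b + y)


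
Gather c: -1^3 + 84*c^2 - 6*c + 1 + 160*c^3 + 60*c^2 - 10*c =160*c^3 + 144*c^2 - 16*c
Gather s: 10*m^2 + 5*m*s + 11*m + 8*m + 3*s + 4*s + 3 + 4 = 10*m^2 + 19*m + s*(5*m + 7) + 7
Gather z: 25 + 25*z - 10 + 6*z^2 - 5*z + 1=6*z^2 + 20*z + 16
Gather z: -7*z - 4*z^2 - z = -4*z^2 - 8*z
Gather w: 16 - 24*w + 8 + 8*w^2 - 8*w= 8*w^2 - 32*w + 24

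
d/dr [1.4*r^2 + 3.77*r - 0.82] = 2.8*r + 3.77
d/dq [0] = 0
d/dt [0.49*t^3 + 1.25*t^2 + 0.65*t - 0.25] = 1.47*t^2 + 2.5*t + 0.65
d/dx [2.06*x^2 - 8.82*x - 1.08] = 4.12*x - 8.82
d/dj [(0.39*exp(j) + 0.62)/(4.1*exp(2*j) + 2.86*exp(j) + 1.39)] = (-(0.39*exp(j) + 0.62)*(8.2*exp(j) + 2.86) + 1.599*exp(2*j) + 1.1154*exp(j) + 0.5421)*exp(j)/(4.1*exp(2*j) + 2.86*exp(j) + 1.39)^2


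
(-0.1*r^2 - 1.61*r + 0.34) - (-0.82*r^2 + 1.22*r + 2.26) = 0.72*r^2 - 2.83*r - 1.92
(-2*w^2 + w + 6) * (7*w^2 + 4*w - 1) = -14*w^4 - w^3 + 48*w^2 + 23*w - 6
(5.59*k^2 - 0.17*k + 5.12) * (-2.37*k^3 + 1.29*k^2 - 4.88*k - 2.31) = -13.2483*k^5 + 7.614*k^4 - 39.6329*k^3 - 5.4785*k^2 - 24.5929*k - 11.8272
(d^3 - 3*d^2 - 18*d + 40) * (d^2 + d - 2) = d^5 - 2*d^4 - 23*d^3 + 28*d^2 + 76*d - 80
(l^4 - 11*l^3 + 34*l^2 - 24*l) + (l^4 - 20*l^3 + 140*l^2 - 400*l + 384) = 2*l^4 - 31*l^3 + 174*l^2 - 424*l + 384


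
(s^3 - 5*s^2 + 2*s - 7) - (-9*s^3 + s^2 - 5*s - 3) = 10*s^3 - 6*s^2 + 7*s - 4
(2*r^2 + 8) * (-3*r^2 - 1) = -6*r^4 - 26*r^2 - 8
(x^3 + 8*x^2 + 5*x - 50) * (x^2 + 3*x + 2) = x^5 + 11*x^4 + 31*x^3 - 19*x^2 - 140*x - 100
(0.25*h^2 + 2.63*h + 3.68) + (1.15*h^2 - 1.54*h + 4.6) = 1.4*h^2 + 1.09*h + 8.28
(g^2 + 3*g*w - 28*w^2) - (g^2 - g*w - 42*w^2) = 4*g*w + 14*w^2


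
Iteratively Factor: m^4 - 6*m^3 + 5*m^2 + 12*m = (m + 1)*(m^3 - 7*m^2 + 12*m) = m*(m + 1)*(m^2 - 7*m + 12) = m*(m - 4)*(m + 1)*(m - 3)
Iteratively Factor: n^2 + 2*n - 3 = (n - 1)*(n + 3)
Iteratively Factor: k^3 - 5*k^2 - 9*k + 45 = (k - 5)*(k^2 - 9) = (k - 5)*(k + 3)*(k - 3)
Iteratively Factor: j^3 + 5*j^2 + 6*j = (j + 2)*(j^2 + 3*j) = j*(j + 2)*(j + 3)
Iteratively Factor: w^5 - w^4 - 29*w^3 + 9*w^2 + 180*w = (w + 3)*(w^4 - 4*w^3 - 17*w^2 + 60*w) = (w + 3)*(w + 4)*(w^3 - 8*w^2 + 15*w) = (w - 3)*(w + 3)*(w + 4)*(w^2 - 5*w) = w*(w - 3)*(w + 3)*(w + 4)*(w - 5)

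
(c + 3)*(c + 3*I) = c^2 + 3*c + 3*I*c + 9*I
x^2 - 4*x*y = x*(x - 4*y)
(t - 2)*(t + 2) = t^2 - 4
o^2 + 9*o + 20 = (o + 4)*(o + 5)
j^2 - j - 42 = (j - 7)*(j + 6)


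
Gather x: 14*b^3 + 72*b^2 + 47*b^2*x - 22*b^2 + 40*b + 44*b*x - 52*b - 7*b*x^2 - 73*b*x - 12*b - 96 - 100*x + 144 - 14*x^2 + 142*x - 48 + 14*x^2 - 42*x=14*b^3 + 50*b^2 - 7*b*x^2 - 24*b + x*(47*b^2 - 29*b)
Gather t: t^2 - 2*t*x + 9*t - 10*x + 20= t^2 + t*(9 - 2*x) - 10*x + 20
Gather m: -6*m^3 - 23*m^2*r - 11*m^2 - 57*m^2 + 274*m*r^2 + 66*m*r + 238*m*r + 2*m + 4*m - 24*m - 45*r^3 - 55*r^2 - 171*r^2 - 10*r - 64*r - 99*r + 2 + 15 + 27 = -6*m^3 + m^2*(-23*r - 68) + m*(274*r^2 + 304*r - 18) - 45*r^3 - 226*r^2 - 173*r + 44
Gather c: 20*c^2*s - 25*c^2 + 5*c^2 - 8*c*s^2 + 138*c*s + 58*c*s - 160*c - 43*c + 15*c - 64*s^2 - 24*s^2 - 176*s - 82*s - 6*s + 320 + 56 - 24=c^2*(20*s - 20) + c*(-8*s^2 + 196*s - 188) - 88*s^2 - 264*s + 352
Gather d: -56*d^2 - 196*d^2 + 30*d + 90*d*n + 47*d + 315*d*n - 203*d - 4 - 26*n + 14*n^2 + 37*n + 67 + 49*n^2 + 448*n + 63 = -252*d^2 + d*(405*n - 126) + 63*n^2 + 459*n + 126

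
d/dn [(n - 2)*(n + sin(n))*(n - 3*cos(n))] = (n - 2)*(n + sin(n))*(3*sin(n) + 1) + (n - 2)*(n - 3*cos(n))*(cos(n) + 1) + (n + sin(n))*(n - 3*cos(n))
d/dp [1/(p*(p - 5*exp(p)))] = (p*(5*exp(p) - 1) - p + 5*exp(p))/(p^2*(p - 5*exp(p))^2)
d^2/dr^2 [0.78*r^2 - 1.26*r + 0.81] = 1.56000000000000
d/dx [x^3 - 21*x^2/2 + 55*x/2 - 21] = 3*x^2 - 21*x + 55/2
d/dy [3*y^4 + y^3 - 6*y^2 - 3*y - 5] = 12*y^3 + 3*y^2 - 12*y - 3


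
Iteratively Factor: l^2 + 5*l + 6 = (l + 2)*(l + 3)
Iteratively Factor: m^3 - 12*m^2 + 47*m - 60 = (m - 3)*(m^2 - 9*m + 20) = (m - 4)*(m - 3)*(m - 5)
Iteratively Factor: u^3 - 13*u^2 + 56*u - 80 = (u - 4)*(u^2 - 9*u + 20) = (u - 4)^2*(u - 5)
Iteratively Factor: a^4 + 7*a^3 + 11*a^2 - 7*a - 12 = (a + 1)*(a^3 + 6*a^2 + 5*a - 12) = (a + 1)*(a + 4)*(a^2 + 2*a - 3) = (a + 1)*(a + 3)*(a + 4)*(a - 1)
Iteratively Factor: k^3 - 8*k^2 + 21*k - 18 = (k - 3)*(k^2 - 5*k + 6) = (k - 3)^2*(k - 2)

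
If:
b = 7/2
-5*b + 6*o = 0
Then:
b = 7/2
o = 35/12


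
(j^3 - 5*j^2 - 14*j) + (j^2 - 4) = j^3 - 4*j^2 - 14*j - 4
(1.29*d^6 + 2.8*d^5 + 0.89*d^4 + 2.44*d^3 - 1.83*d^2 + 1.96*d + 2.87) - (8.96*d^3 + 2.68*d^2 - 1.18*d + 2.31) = 1.29*d^6 + 2.8*d^5 + 0.89*d^4 - 6.52*d^3 - 4.51*d^2 + 3.14*d + 0.56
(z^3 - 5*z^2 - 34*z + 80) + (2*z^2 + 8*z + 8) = z^3 - 3*z^2 - 26*z + 88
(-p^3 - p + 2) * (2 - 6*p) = 6*p^4 - 2*p^3 + 6*p^2 - 14*p + 4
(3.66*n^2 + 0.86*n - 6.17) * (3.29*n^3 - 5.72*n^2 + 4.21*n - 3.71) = 12.0414*n^5 - 18.1058*n^4 - 9.8099*n^3 + 25.3344*n^2 - 29.1663*n + 22.8907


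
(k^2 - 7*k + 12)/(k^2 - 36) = (k^2 - 7*k + 12)/(k^2 - 36)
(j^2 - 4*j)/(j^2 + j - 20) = j/(j + 5)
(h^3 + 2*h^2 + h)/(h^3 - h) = (h + 1)/(h - 1)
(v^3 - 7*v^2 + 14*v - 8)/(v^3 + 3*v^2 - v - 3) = (v^2 - 6*v + 8)/(v^2 + 4*v + 3)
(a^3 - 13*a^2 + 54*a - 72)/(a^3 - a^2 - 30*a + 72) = (a - 6)/(a + 6)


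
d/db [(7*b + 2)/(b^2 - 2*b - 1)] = (7*b^2 - 14*b - 2*(b - 1)*(7*b + 2) - 7)/(-b^2 + 2*b + 1)^2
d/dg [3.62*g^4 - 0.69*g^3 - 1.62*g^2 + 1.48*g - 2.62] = 14.48*g^3 - 2.07*g^2 - 3.24*g + 1.48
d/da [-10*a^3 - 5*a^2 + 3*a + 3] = -30*a^2 - 10*a + 3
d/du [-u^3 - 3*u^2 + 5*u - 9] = -3*u^2 - 6*u + 5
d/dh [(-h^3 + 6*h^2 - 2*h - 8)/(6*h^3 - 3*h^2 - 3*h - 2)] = (-33*h^4 + 30*h^3 + 126*h^2 - 72*h - 20)/(36*h^6 - 36*h^5 - 27*h^4 - 6*h^3 + 21*h^2 + 12*h + 4)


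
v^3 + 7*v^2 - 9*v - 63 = (v - 3)*(v + 3)*(v + 7)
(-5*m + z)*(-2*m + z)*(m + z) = 10*m^3 + 3*m^2*z - 6*m*z^2 + z^3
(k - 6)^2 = k^2 - 12*k + 36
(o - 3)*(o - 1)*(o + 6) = o^3 + 2*o^2 - 21*o + 18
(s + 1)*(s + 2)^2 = s^3 + 5*s^2 + 8*s + 4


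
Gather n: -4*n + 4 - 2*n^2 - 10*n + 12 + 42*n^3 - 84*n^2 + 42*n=42*n^3 - 86*n^2 + 28*n + 16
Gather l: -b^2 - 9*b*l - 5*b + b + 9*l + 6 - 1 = -b^2 - 4*b + l*(9 - 9*b) + 5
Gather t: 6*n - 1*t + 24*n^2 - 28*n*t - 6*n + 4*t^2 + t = 24*n^2 - 28*n*t + 4*t^2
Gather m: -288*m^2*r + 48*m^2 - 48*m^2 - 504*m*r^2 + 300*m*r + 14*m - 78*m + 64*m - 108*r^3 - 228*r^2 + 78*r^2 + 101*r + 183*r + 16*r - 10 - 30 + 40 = -288*m^2*r + m*(-504*r^2 + 300*r) - 108*r^3 - 150*r^2 + 300*r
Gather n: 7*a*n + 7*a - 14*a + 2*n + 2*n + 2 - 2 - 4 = -7*a + n*(7*a + 4) - 4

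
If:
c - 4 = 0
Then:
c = 4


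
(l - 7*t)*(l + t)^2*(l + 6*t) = l^4 + l^3*t - 43*l^2*t^2 - 85*l*t^3 - 42*t^4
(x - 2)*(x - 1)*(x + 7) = x^3 + 4*x^2 - 19*x + 14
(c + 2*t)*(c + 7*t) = c^2 + 9*c*t + 14*t^2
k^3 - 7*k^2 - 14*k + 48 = (k - 8)*(k - 2)*(k + 3)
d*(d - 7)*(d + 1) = d^3 - 6*d^2 - 7*d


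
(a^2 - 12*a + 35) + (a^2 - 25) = 2*a^2 - 12*a + 10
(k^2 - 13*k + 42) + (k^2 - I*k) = 2*k^2 - 13*k - I*k + 42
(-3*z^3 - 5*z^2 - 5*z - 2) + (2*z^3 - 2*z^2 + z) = -z^3 - 7*z^2 - 4*z - 2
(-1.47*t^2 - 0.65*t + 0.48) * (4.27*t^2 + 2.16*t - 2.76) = -6.2769*t^4 - 5.9507*t^3 + 4.7028*t^2 + 2.8308*t - 1.3248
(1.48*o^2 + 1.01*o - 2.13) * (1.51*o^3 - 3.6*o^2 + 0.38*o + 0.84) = 2.2348*o^5 - 3.8029*o^4 - 6.2899*o^3 + 9.295*o^2 + 0.0389999999999999*o - 1.7892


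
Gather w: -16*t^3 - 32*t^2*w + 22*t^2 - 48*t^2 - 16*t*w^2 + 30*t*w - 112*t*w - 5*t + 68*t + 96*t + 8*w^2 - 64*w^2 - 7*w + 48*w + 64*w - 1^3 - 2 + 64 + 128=-16*t^3 - 26*t^2 + 159*t + w^2*(-16*t - 56) + w*(-32*t^2 - 82*t + 105) + 189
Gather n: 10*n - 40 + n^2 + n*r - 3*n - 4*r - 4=n^2 + n*(r + 7) - 4*r - 44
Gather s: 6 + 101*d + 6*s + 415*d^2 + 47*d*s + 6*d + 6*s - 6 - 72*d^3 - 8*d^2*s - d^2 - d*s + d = -72*d^3 + 414*d^2 + 108*d + s*(-8*d^2 + 46*d + 12)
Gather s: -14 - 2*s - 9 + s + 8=-s - 15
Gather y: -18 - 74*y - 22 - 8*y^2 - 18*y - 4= -8*y^2 - 92*y - 44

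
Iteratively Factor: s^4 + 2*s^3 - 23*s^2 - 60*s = (s + 4)*(s^3 - 2*s^2 - 15*s) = (s + 3)*(s + 4)*(s^2 - 5*s) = (s - 5)*(s + 3)*(s + 4)*(s)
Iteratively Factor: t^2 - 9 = (t + 3)*(t - 3)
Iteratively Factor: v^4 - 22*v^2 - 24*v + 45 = (v - 1)*(v^3 + v^2 - 21*v - 45) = (v - 5)*(v - 1)*(v^2 + 6*v + 9) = (v - 5)*(v - 1)*(v + 3)*(v + 3)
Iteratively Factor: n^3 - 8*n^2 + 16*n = (n)*(n^2 - 8*n + 16) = n*(n - 4)*(n - 4)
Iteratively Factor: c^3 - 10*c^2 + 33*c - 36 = (c - 3)*(c^2 - 7*c + 12) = (c - 3)^2*(c - 4)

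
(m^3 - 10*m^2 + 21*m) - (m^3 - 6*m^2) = -4*m^2 + 21*m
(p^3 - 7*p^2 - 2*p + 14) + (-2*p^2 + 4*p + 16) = p^3 - 9*p^2 + 2*p + 30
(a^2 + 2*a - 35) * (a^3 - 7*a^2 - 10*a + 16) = a^5 - 5*a^4 - 59*a^3 + 241*a^2 + 382*a - 560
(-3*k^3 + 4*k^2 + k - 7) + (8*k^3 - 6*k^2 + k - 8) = 5*k^3 - 2*k^2 + 2*k - 15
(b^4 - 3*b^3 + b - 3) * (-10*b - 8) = -10*b^5 + 22*b^4 + 24*b^3 - 10*b^2 + 22*b + 24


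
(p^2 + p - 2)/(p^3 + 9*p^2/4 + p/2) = 4*(p - 1)/(p*(4*p + 1))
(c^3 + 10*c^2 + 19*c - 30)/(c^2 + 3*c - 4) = (c^2 + 11*c + 30)/(c + 4)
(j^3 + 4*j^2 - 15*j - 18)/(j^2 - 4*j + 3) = (j^2 + 7*j + 6)/(j - 1)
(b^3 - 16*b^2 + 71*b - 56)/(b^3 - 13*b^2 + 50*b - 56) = (b^2 - 9*b + 8)/(b^2 - 6*b + 8)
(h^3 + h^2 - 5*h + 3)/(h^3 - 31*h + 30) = (h^2 + 2*h - 3)/(h^2 + h - 30)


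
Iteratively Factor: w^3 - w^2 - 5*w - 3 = (w + 1)*(w^2 - 2*w - 3) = (w - 3)*(w + 1)*(w + 1)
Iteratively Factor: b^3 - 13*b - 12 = (b + 3)*(b^2 - 3*b - 4) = (b - 4)*(b + 3)*(b + 1)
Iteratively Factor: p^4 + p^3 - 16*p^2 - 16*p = (p - 4)*(p^3 + 5*p^2 + 4*p) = (p - 4)*(p + 1)*(p^2 + 4*p) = (p - 4)*(p + 1)*(p + 4)*(p)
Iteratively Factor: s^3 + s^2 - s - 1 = (s - 1)*(s^2 + 2*s + 1) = (s - 1)*(s + 1)*(s + 1)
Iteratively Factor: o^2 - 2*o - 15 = (o + 3)*(o - 5)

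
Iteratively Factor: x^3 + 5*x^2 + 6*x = (x + 3)*(x^2 + 2*x) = x*(x + 3)*(x + 2)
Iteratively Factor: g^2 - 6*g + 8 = (g - 2)*(g - 4)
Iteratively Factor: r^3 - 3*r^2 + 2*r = (r - 2)*(r^2 - r) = r*(r - 2)*(r - 1)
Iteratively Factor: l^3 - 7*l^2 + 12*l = (l - 4)*(l^2 - 3*l) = (l - 4)*(l - 3)*(l)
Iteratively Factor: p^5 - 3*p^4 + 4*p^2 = (p - 2)*(p^4 - p^3 - 2*p^2) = p*(p - 2)*(p^3 - p^2 - 2*p) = p*(p - 2)*(p + 1)*(p^2 - 2*p) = p*(p - 2)^2*(p + 1)*(p)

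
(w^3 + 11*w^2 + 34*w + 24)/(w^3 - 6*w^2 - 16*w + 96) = (w^2 + 7*w + 6)/(w^2 - 10*w + 24)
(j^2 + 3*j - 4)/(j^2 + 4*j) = (j - 1)/j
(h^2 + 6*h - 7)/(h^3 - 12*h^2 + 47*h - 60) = (h^2 + 6*h - 7)/(h^3 - 12*h^2 + 47*h - 60)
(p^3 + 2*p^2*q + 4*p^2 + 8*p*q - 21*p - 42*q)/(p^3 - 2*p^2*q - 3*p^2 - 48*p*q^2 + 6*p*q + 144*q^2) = (p^2 + 2*p*q + 7*p + 14*q)/(p^2 - 2*p*q - 48*q^2)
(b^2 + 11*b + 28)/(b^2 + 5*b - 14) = (b + 4)/(b - 2)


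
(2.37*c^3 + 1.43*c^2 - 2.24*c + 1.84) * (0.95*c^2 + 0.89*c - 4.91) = 2.2515*c^5 + 3.4678*c^4 - 12.492*c^3 - 7.2669*c^2 + 12.636*c - 9.0344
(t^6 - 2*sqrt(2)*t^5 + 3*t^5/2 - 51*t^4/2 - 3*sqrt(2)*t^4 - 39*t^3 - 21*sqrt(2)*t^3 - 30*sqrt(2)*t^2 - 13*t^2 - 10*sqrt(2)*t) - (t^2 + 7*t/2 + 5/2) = t^6 - 2*sqrt(2)*t^5 + 3*t^5/2 - 51*t^4/2 - 3*sqrt(2)*t^4 - 39*t^3 - 21*sqrt(2)*t^3 - 30*sqrt(2)*t^2 - 14*t^2 - 10*sqrt(2)*t - 7*t/2 - 5/2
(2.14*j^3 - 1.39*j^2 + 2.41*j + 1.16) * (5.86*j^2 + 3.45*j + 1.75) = 12.5404*j^5 - 0.7624*j^4 + 13.0721*j^3 + 12.6796*j^2 + 8.2195*j + 2.03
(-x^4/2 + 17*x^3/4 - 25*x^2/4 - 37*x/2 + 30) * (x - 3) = -x^5/2 + 23*x^4/4 - 19*x^3 + x^2/4 + 171*x/2 - 90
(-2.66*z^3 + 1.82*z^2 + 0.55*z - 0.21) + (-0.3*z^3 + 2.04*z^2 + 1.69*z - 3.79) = -2.96*z^3 + 3.86*z^2 + 2.24*z - 4.0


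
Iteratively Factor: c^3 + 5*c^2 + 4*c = (c + 1)*(c^2 + 4*c) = c*(c + 1)*(c + 4)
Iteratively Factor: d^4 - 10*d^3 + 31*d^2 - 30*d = (d - 3)*(d^3 - 7*d^2 + 10*d) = (d - 5)*(d - 3)*(d^2 - 2*d) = d*(d - 5)*(d - 3)*(d - 2)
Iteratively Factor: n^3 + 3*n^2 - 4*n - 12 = (n + 2)*(n^2 + n - 6) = (n - 2)*(n + 2)*(n + 3)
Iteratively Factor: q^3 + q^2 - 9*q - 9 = (q + 1)*(q^2 - 9) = (q - 3)*(q + 1)*(q + 3)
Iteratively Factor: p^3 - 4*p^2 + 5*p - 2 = (p - 2)*(p^2 - 2*p + 1) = (p - 2)*(p - 1)*(p - 1)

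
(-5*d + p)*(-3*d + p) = 15*d^2 - 8*d*p + p^2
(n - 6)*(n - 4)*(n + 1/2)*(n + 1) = n^4 - 17*n^3/2 + 19*n^2/2 + 31*n + 12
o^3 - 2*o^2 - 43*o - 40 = (o - 8)*(o + 1)*(o + 5)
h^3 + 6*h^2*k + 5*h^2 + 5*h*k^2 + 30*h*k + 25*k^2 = (h + 5)*(h + k)*(h + 5*k)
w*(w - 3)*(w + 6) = w^3 + 3*w^2 - 18*w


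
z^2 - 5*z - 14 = (z - 7)*(z + 2)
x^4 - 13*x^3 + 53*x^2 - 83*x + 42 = (x - 7)*(x - 3)*(x - 2)*(x - 1)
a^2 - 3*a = a*(a - 3)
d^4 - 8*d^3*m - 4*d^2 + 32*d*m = d*(d - 2)*(d + 2)*(d - 8*m)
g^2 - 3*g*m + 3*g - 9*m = (g + 3)*(g - 3*m)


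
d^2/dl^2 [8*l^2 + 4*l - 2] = 16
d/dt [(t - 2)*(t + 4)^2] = 3*t*(t + 4)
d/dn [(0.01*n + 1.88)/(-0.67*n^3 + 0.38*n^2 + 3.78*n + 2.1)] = (0.0134*n^3 + 3.775*n^2 - 1.4288*n - 7.0854)/(0.4489*n^6 - 0.5092*n^5 - 4.9208*n^4 + 0.0587999999999993*n^3 + 15.8844*n^2 + 15.876*n + 4.41)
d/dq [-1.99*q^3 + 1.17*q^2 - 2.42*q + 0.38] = -5.97*q^2 + 2.34*q - 2.42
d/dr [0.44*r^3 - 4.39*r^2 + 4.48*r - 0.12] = 1.32*r^2 - 8.78*r + 4.48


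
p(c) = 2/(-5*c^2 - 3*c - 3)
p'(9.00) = 0.00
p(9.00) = 0.00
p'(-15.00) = 0.00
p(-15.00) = 0.00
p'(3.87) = 0.01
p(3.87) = -0.02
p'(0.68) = 0.36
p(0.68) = -0.27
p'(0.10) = 0.71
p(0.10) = -0.60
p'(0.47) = 0.51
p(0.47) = -0.36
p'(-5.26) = -0.01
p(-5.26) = -0.02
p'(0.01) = 0.68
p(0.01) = -0.66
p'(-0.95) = -0.60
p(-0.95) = -0.43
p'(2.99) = 0.02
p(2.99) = -0.04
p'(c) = 2*(10*c + 3)/(-5*c^2 - 3*c - 3)^2 = 2*(10*c + 3)/(5*c^2 + 3*c + 3)^2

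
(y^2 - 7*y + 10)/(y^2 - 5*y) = (y - 2)/y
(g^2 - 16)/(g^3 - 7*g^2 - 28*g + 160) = (g + 4)/(g^2 - 3*g - 40)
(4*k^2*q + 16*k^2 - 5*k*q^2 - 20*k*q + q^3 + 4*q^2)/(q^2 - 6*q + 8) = (4*k^2*q + 16*k^2 - 5*k*q^2 - 20*k*q + q^3 + 4*q^2)/(q^2 - 6*q + 8)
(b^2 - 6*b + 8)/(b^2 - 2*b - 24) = (-b^2 + 6*b - 8)/(-b^2 + 2*b + 24)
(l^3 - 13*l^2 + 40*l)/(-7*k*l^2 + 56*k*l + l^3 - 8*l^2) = (5 - l)/(7*k - l)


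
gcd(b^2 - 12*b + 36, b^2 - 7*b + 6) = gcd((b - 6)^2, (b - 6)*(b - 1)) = b - 6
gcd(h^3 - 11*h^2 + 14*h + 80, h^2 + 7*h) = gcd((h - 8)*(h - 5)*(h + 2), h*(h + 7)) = 1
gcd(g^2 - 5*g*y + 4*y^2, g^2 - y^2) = -g + y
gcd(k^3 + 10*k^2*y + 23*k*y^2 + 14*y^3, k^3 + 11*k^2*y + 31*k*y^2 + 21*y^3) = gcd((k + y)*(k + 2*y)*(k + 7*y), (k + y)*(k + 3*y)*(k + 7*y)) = k^2 + 8*k*y + 7*y^2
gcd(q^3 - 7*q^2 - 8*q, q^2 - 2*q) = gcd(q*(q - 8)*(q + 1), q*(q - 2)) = q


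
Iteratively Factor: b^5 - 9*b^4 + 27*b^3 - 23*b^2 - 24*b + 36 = (b - 2)*(b^4 - 7*b^3 + 13*b^2 + 3*b - 18) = (b - 2)*(b + 1)*(b^3 - 8*b^2 + 21*b - 18) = (b - 3)*(b - 2)*(b + 1)*(b^2 - 5*b + 6) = (b - 3)*(b - 2)^2*(b + 1)*(b - 3)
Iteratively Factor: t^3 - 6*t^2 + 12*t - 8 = (t - 2)*(t^2 - 4*t + 4) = (t - 2)^2*(t - 2)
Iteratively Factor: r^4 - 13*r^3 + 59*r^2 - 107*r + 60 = (r - 1)*(r^3 - 12*r^2 + 47*r - 60) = (r - 3)*(r - 1)*(r^2 - 9*r + 20) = (r - 4)*(r - 3)*(r - 1)*(r - 5)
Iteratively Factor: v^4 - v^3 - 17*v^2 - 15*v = (v)*(v^3 - v^2 - 17*v - 15) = v*(v + 3)*(v^2 - 4*v - 5) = v*(v + 1)*(v + 3)*(v - 5)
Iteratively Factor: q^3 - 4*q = (q + 2)*(q^2 - 2*q) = q*(q + 2)*(q - 2)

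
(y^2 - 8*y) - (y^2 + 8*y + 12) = -16*y - 12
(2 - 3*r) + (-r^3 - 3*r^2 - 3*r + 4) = -r^3 - 3*r^2 - 6*r + 6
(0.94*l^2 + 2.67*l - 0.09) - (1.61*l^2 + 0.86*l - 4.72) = -0.67*l^2 + 1.81*l + 4.63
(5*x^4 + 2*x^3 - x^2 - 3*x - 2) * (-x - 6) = -5*x^5 - 32*x^4 - 11*x^3 + 9*x^2 + 20*x + 12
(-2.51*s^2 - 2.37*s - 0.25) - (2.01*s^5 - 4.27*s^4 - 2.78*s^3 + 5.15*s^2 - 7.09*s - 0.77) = -2.01*s^5 + 4.27*s^4 + 2.78*s^3 - 7.66*s^2 + 4.72*s + 0.52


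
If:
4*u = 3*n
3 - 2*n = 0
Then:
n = 3/2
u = 9/8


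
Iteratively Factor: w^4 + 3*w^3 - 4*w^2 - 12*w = (w - 2)*(w^3 + 5*w^2 + 6*w) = w*(w - 2)*(w^2 + 5*w + 6) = w*(w - 2)*(w + 3)*(w + 2)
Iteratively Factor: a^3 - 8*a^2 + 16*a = (a - 4)*(a^2 - 4*a) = a*(a - 4)*(a - 4)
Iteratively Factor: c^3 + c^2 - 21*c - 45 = (c + 3)*(c^2 - 2*c - 15) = (c + 3)^2*(c - 5)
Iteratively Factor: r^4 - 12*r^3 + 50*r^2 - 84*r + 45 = (r - 3)*(r^3 - 9*r^2 + 23*r - 15) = (r - 3)*(r - 1)*(r^2 - 8*r + 15) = (r - 3)^2*(r - 1)*(r - 5)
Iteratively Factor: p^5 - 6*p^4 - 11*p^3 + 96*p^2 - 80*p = (p - 1)*(p^4 - 5*p^3 - 16*p^2 + 80*p) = p*(p - 1)*(p^3 - 5*p^2 - 16*p + 80) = p*(p - 1)*(p + 4)*(p^2 - 9*p + 20) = p*(p - 4)*(p - 1)*(p + 4)*(p - 5)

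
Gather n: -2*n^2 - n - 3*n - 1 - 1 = -2*n^2 - 4*n - 2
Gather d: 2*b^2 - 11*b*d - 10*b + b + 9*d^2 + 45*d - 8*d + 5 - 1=2*b^2 - 9*b + 9*d^2 + d*(37 - 11*b) + 4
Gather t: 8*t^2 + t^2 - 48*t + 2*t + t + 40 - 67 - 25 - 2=9*t^2 - 45*t - 54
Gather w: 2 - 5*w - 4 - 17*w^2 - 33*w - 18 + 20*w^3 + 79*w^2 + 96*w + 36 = 20*w^3 + 62*w^2 + 58*w + 16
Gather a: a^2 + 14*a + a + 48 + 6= a^2 + 15*a + 54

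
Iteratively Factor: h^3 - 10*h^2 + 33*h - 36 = (h - 4)*(h^2 - 6*h + 9) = (h - 4)*(h - 3)*(h - 3)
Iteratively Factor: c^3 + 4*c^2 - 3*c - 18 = (c + 3)*(c^2 + c - 6) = (c + 3)^2*(c - 2)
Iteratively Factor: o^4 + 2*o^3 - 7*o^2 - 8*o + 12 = (o - 1)*(o^3 + 3*o^2 - 4*o - 12) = (o - 1)*(o + 3)*(o^2 - 4) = (o - 1)*(o + 2)*(o + 3)*(o - 2)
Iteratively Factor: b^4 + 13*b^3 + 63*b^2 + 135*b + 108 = (b + 3)*(b^3 + 10*b^2 + 33*b + 36) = (b + 3)*(b + 4)*(b^2 + 6*b + 9) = (b + 3)^2*(b + 4)*(b + 3)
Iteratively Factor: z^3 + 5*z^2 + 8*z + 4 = (z + 1)*(z^2 + 4*z + 4) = (z + 1)*(z + 2)*(z + 2)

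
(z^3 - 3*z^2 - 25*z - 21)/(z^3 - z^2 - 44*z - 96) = (z^2 - 6*z - 7)/(z^2 - 4*z - 32)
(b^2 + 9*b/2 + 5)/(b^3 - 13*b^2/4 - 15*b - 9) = 2*(2*b + 5)/(4*b^2 - 21*b - 18)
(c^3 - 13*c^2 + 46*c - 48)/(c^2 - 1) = (c^3 - 13*c^2 + 46*c - 48)/(c^2 - 1)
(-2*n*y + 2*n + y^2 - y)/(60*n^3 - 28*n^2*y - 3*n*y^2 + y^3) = (y - 1)/(-30*n^2 - n*y + y^2)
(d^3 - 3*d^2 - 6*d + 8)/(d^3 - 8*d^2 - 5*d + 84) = (d^2 + d - 2)/(d^2 - 4*d - 21)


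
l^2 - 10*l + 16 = (l - 8)*(l - 2)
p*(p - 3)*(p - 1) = p^3 - 4*p^2 + 3*p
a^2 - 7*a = a*(a - 7)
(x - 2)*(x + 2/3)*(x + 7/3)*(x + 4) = x^4 + 5*x^3 - 4*x^2/9 - 188*x/9 - 112/9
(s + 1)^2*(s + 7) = s^3 + 9*s^2 + 15*s + 7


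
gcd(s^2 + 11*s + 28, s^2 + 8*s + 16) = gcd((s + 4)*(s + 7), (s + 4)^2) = s + 4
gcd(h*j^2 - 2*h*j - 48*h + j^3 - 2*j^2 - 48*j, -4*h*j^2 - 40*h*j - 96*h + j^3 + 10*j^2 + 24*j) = j + 6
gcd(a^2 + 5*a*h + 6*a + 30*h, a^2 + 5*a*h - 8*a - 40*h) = a + 5*h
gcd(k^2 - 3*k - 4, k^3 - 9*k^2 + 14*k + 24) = k^2 - 3*k - 4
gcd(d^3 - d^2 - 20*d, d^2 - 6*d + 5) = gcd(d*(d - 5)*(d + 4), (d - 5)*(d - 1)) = d - 5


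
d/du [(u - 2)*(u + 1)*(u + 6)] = 3*u^2 + 10*u - 8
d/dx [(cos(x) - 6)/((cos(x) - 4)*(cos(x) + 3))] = (cos(x)^2 - 12*cos(x) + 18)*sin(x)/((cos(x) - 4)^2*(cos(x) + 3)^2)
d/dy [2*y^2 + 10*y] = 4*y + 10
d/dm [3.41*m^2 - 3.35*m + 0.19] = 6.82*m - 3.35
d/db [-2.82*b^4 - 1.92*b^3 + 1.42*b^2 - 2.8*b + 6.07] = -11.28*b^3 - 5.76*b^2 + 2.84*b - 2.8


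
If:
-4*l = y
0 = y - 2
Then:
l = -1/2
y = 2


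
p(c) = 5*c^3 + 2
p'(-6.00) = 540.00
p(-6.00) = -1078.00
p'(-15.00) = 3375.00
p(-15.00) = -16873.00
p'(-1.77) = 46.99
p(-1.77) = -25.73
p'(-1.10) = 18.15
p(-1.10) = -4.66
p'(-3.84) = 221.18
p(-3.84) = -281.12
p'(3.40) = 173.40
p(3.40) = 198.52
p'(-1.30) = 25.35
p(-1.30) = -8.98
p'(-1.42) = 30.25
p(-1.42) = -12.32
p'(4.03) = 243.61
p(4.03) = 329.25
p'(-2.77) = 115.09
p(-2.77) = -104.27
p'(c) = 15*c^2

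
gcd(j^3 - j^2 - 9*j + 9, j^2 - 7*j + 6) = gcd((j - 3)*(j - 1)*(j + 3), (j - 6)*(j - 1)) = j - 1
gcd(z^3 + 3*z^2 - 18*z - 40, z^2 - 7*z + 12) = z - 4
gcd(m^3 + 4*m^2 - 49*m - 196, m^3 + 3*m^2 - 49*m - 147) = m^2 - 49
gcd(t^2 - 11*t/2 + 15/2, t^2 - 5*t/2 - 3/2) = t - 3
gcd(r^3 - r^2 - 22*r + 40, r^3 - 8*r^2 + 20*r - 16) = r^2 - 6*r + 8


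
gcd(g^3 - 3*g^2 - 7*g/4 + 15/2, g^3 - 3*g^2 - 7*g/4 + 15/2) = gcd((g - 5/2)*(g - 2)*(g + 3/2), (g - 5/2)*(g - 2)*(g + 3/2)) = g^3 - 3*g^2 - 7*g/4 + 15/2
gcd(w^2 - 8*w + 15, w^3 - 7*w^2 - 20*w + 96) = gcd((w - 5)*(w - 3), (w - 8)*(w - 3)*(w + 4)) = w - 3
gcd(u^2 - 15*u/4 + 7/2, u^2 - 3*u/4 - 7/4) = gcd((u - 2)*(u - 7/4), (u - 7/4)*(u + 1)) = u - 7/4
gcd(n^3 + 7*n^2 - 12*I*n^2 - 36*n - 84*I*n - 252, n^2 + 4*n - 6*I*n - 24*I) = n - 6*I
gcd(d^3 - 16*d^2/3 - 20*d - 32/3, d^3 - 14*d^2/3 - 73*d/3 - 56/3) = d - 8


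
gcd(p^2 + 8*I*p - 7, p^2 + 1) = p + I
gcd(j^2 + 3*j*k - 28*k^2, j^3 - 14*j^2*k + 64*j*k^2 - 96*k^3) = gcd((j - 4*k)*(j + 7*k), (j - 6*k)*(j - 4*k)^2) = j - 4*k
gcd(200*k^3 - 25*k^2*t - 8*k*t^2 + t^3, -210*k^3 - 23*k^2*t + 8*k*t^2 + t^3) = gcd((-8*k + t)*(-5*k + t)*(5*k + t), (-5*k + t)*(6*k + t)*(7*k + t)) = -5*k + t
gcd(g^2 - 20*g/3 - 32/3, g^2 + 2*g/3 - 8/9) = g + 4/3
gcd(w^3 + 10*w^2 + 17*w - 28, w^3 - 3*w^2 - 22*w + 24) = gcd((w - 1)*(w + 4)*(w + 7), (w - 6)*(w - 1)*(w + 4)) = w^2 + 3*w - 4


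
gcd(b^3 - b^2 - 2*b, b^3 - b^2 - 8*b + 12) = b - 2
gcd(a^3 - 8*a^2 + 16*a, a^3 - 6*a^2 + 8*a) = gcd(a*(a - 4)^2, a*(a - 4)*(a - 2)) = a^2 - 4*a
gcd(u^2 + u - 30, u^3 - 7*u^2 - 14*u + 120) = u - 5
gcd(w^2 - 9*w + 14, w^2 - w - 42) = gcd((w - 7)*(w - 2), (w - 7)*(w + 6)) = w - 7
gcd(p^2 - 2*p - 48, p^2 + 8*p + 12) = p + 6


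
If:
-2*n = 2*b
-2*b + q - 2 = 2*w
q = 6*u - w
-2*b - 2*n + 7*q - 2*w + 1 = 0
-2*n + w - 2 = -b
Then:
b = 39/22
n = -39/22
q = -12/11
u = -97/132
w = -73/22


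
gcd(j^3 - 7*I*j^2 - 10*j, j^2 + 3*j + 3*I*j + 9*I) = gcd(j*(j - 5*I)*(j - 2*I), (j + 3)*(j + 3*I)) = 1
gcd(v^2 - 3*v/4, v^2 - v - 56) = 1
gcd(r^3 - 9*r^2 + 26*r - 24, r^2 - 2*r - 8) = r - 4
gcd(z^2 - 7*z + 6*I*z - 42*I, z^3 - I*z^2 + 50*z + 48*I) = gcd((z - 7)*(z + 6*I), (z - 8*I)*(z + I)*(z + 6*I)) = z + 6*I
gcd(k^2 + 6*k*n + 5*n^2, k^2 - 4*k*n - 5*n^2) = k + n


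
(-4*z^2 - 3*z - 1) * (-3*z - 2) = 12*z^3 + 17*z^2 + 9*z + 2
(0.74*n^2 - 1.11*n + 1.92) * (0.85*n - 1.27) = 0.629*n^3 - 1.8833*n^2 + 3.0417*n - 2.4384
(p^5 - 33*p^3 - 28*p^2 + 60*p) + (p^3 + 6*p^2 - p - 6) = p^5 - 32*p^3 - 22*p^2 + 59*p - 6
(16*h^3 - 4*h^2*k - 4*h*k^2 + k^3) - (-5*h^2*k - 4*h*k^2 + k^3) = 16*h^3 + h^2*k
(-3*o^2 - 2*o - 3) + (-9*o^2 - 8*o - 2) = -12*o^2 - 10*o - 5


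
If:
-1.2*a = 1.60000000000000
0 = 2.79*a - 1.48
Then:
No Solution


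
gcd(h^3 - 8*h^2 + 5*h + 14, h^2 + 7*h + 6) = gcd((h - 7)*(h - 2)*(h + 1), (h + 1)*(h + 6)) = h + 1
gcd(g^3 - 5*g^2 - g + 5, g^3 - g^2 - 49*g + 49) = g - 1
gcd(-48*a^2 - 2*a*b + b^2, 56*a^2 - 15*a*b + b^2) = 8*a - b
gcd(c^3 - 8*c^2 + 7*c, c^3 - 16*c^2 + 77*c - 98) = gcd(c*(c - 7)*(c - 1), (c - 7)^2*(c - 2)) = c - 7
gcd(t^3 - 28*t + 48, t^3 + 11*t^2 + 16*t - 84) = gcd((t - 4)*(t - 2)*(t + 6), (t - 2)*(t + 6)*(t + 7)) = t^2 + 4*t - 12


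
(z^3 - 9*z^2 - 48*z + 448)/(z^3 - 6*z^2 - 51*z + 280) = (z - 8)/(z - 5)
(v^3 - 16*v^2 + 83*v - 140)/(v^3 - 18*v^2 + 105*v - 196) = (v - 5)/(v - 7)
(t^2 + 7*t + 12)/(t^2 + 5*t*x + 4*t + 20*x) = (t + 3)/(t + 5*x)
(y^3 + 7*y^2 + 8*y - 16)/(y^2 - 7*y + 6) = (y^2 + 8*y + 16)/(y - 6)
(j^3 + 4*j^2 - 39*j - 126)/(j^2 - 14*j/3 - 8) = 3*(j^2 + 10*j + 21)/(3*j + 4)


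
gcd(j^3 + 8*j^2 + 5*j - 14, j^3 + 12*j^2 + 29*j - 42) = j^2 + 6*j - 7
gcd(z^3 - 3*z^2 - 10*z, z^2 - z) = z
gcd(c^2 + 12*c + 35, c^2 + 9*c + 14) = c + 7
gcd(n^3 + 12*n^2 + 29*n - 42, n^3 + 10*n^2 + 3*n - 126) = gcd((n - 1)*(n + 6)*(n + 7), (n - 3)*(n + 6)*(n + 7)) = n^2 + 13*n + 42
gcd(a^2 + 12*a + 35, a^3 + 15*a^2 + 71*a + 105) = a^2 + 12*a + 35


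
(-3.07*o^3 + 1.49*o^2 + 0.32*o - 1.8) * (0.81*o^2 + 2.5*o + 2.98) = -2.4867*o^5 - 6.4681*o^4 - 5.1644*o^3 + 3.7822*o^2 - 3.5464*o - 5.364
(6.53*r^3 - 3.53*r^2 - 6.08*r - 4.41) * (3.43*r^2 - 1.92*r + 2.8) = 22.3979*r^5 - 24.6455*r^4 + 4.2072*r^3 - 13.3367*r^2 - 8.5568*r - 12.348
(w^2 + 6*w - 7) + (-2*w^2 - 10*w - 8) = -w^2 - 4*w - 15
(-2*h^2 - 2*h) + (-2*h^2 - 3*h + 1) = -4*h^2 - 5*h + 1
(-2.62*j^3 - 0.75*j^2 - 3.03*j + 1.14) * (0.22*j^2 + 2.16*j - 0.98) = -0.5764*j^5 - 5.8242*j^4 + 0.281*j^3 - 5.559*j^2 + 5.4318*j - 1.1172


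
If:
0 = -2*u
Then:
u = 0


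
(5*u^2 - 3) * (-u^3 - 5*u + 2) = -5*u^5 - 22*u^3 + 10*u^2 + 15*u - 6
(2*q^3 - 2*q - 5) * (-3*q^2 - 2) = -6*q^5 + 2*q^3 + 15*q^2 + 4*q + 10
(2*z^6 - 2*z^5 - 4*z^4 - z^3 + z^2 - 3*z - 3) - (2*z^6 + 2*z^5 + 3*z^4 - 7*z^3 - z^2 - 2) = -4*z^5 - 7*z^4 + 6*z^3 + 2*z^2 - 3*z - 1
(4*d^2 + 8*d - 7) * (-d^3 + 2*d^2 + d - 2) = -4*d^5 + 27*d^3 - 14*d^2 - 23*d + 14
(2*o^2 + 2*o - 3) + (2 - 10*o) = 2*o^2 - 8*o - 1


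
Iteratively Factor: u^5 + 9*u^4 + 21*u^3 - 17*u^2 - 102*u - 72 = (u + 3)*(u^4 + 6*u^3 + 3*u^2 - 26*u - 24) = (u + 3)*(u + 4)*(u^3 + 2*u^2 - 5*u - 6) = (u + 1)*(u + 3)*(u + 4)*(u^2 + u - 6) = (u - 2)*(u + 1)*(u + 3)*(u + 4)*(u + 3)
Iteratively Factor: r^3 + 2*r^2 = (r)*(r^2 + 2*r) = r^2*(r + 2)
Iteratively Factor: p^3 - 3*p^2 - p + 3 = (p + 1)*(p^2 - 4*p + 3) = (p - 3)*(p + 1)*(p - 1)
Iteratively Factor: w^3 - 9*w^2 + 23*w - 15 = (w - 5)*(w^2 - 4*w + 3) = (w - 5)*(w - 3)*(w - 1)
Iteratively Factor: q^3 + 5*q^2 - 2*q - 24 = (q - 2)*(q^2 + 7*q + 12) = (q - 2)*(q + 3)*(q + 4)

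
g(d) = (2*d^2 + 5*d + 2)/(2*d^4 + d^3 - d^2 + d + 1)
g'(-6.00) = 0.00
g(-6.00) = 0.02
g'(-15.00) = 0.00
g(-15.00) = 0.00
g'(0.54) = 0.17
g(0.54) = 3.35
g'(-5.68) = 0.01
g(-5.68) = 0.02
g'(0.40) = 2.07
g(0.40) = 3.19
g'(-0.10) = 2.82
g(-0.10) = 1.71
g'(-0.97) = -551.74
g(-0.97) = 18.27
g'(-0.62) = 224.34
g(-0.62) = -6.27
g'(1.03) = -3.30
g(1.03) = 2.15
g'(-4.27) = 0.01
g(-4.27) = 0.03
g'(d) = (4*d + 5)/(2*d^4 + d^3 - d^2 + d + 1) + (2*d^2 + 5*d + 2)*(-8*d^3 - 3*d^2 + 2*d - 1)/(2*d^4 + d^3 - d^2 + d + 1)^2 = (-8*d^5 - 32*d^4 - 26*d^3 + d^2 + 8*d + 3)/(4*d^8 + 4*d^7 - 3*d^6 + 2*d^5 + 7*d^4 - d^2 + 2*d + 1)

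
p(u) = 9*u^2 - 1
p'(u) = 18*u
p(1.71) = 25.32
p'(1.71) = 30.78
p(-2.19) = 42.16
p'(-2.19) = -39.42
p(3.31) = 97.60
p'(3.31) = 59.58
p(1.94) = 32.87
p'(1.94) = 34.92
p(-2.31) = 47.02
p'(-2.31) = -41.58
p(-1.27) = 13.52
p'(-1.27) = -22.86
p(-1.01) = 8.18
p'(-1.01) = -18.18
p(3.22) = 92.32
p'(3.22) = 57.96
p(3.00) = 80.00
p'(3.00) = 54.00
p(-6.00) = 323.00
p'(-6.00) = -108.00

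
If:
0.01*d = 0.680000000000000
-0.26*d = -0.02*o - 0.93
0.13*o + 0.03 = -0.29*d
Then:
No Solution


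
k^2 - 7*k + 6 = (k - 6)*(k - 1)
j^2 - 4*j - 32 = (j - 8)*(j + 4)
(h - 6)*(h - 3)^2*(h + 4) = h^4 - 8*h^3 - 3*h^2 + 126*h - 216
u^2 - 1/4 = (u - 1/2)*(u + 1/2)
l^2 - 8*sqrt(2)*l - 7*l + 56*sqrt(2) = (l - 7)*(l - 8*sqrt(2))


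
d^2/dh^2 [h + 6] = 0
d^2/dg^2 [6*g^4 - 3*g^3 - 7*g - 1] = 18*g*(4*g - 1)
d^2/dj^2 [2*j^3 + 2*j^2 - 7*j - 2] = 12*j + 4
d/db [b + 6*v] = 1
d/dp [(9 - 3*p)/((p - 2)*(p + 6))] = 3*p*(p - 6)/(p^4 + 8*p^3 - 8*p^2 - 96*p + 144)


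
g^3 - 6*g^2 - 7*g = g*(g - 7)*(g + 1)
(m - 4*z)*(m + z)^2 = m^3 - 2*m^2*z - 7*m*z^2 - 4*z^3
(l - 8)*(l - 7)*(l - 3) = l^3 - 18*l^2 + 101*l - 168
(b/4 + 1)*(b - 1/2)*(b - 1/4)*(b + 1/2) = b^4/4 + 15*b^3/16 - 5*b^2/16 - 15*b/64 + 1/16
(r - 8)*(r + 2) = r^2 - 6*r - 16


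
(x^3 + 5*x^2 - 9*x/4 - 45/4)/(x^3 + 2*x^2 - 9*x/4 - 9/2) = (x + 5)/(x + 2)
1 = 1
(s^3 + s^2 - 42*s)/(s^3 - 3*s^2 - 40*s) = (-s^2 - s + 42)/(-s^2 + 3*s + 40)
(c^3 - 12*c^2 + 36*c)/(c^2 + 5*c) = (c^2 - 12*c + 36)/(c + 5)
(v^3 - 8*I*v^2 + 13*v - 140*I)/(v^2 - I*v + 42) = (v^2 - I*v + 20)/(v + 6*I)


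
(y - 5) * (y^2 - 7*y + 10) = y^3 - 12*y^2 + 45*y - 50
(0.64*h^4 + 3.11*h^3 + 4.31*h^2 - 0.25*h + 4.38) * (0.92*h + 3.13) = 0.5888*h^5 + 4.8644*h^4 + 13.6995*h^3 + 13.2603*h^2 + 3.2471*h + 13.7094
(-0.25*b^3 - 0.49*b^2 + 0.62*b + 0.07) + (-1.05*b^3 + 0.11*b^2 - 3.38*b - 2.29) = -1.3*b^3 - 0.38*b^2 - 2.76*b - 2.22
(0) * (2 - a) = 0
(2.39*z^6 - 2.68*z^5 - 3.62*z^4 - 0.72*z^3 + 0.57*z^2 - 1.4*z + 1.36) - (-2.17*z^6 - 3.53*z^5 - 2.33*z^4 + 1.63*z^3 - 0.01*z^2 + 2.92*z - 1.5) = 4.56*z^6 + 0.85*z^5 - 1.29*z^4 - 2.35*z^3 + 0.58*z^2 - 4.32*z + 2.86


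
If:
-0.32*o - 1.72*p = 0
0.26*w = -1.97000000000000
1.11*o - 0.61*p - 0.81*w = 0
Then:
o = -5.02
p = 0.93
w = -7.58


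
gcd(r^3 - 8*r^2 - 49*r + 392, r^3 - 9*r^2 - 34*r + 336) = r^2 - 15*r + 56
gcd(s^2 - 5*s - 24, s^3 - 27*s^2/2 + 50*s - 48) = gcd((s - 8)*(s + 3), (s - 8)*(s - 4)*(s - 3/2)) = s - 8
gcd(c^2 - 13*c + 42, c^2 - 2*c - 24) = c - 6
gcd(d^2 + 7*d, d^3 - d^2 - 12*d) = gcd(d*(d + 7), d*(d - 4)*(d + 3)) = d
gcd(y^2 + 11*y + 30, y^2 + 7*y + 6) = y + 6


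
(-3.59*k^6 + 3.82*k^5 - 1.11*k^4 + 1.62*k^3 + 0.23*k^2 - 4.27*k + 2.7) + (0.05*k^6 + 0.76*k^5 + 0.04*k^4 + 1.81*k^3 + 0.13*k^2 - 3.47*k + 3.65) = -3.54*k^6 + 4.58*k^5 - 1.07*k^4 + 3.43*k^3 + 0.36*k^2 - 7.74*k + 6.35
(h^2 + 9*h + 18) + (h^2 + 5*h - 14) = 2*h^2 + 14*h + 4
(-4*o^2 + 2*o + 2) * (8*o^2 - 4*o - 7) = -32*o^4 + 32*o^3 + 36*o^2 - 22*o - 14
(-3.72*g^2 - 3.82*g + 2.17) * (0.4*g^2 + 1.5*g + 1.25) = -1.488*g^4 - 7.108*g^3 - 9.512*g^2 - 1.52*g + 2.7125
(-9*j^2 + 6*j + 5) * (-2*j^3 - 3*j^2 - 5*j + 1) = 18*j^5 + 15*j^4 + 17*j^3 - 54*j^2 - 19*j + 5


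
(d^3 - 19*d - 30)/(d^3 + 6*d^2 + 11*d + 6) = (d - 5)/(d + 1)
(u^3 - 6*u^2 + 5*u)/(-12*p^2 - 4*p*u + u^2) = u*(-u^2 + 6*u - 5)/(12*p^2 + 4*p*u - u^2)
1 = 1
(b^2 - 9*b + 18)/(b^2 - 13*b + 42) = (b - 3)/(b - 7)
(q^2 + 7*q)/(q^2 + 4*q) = (q + 7)/(q + 4)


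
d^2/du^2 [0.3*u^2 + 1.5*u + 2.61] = 0.600000000000000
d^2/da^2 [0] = 0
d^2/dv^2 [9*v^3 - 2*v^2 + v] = 54*v - 4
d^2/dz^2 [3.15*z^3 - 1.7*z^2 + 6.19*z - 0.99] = 18.9*z - 3.4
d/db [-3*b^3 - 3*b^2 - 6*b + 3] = -9*b^2 - 6*b - 6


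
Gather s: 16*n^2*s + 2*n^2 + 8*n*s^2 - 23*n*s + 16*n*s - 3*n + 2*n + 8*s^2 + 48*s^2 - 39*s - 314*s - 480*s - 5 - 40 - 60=2*n^2 - n + s^2*(8*n + 56) + s*(16*n^2 - 7*n - 833) - 105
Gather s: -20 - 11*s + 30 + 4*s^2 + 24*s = 4*s^2 + 13*s + 10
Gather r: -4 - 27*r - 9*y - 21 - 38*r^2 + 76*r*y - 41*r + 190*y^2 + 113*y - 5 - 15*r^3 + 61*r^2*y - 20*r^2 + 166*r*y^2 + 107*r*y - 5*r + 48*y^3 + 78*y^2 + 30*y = -15*r^3 + r^2*(61*y - 58) + r*(166*y^2 + 183*y - 73) + 48*y^3 + 268*y^2 + 134*y - 30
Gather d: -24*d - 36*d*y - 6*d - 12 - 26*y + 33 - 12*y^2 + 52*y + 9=d*(-36*y - 30) - 12*y^2 + 26*y + 30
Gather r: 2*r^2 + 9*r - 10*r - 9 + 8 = 2*r^2 - r - 1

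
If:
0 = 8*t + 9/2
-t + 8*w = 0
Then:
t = -9/16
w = -9/128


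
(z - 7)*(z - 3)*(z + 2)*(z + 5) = z^4 - 3*z^3 - 39*z^2 + 47*z + 210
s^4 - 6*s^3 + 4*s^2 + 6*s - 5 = (s - 5)*(s - 1)^2*(s + 1)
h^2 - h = h*(h - 1)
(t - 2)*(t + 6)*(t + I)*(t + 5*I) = t^4 + 4*t^3 + 6*I*t^3 - 17*t^2 + 24*I*t^2 - 20*t - 72*I*t + 60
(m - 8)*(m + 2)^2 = m^3 - 4*m^2 - 28*m - 32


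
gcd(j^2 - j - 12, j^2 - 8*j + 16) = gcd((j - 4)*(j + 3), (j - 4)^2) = j - 4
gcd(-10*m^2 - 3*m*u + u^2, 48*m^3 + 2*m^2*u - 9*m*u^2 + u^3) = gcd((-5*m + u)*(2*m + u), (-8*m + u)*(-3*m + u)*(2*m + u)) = 2*m + u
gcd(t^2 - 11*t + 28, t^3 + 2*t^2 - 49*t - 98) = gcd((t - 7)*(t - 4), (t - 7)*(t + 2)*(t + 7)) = t - 7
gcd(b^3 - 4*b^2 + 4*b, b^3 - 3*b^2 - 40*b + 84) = b - 2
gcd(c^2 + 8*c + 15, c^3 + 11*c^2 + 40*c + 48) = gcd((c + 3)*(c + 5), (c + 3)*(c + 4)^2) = c + 3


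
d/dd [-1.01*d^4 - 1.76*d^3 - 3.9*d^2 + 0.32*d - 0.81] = -4.04*d^3 - 5.28*d^2 - 7.8*d + 0.32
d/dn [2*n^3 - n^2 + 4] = 2*n*(3*n - 1)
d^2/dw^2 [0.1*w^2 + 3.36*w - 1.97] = 0.200000000000000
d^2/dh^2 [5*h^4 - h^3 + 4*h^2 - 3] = 60*h^2 - 6*h + 8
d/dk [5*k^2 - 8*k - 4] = 10*k - 8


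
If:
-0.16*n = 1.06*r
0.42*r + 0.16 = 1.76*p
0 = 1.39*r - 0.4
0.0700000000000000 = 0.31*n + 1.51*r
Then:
No Solution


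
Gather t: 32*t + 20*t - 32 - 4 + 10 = 52*t - 26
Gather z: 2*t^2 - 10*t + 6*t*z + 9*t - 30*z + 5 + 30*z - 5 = 2*t^2 + 6*t*z - t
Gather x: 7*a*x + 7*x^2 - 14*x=7*x^2 + x*(7*a - 14)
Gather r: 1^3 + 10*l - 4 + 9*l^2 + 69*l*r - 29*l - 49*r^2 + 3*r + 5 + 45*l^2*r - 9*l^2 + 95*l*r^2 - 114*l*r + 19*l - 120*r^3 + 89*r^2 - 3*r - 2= -120*r^3 + r^2*(95*l + 40) + r*(45*l^2 - 45*l)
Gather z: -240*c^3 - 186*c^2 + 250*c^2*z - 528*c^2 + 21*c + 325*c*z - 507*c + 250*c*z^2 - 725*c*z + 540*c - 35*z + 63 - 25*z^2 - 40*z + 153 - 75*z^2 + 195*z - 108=-240*c^3 - 714*c^2 + 54*c + z^2*(250*c - 100) + z*(250*c^2 - 400*c + 120) + 108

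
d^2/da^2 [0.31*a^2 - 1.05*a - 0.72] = 0.620000000000000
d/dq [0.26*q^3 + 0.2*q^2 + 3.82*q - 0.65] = 0.78*q^2 + 0.4*q + 3.82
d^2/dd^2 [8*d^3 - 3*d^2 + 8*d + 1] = 48*d - 6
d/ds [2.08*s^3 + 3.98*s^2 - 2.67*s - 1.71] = 6.24*s^2 + 7.96*s - 2.67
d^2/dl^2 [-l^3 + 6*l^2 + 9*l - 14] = 12 - 6*l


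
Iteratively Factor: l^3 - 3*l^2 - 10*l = (l + 2)*(l^2 - 5*l) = (l - 5)*(l + 2)*(l)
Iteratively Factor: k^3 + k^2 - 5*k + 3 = (k - 1)*(k^2 + 2*k - 3) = (k - 1)^2*(k + 3)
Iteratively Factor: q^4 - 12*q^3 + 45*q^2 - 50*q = (q - 5)*(q^3 - 7*q^2 + 10*q) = (q - 5)^2*(q^2 - 2*q) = (q - 5)^2*(q - 2)*(q)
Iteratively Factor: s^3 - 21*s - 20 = (s + 1)*(s^2 - s - 20) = (s + 1)*(s + 4)*(s - 5)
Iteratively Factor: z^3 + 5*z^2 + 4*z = (z + 4)*(z^2 + z) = z*(z + 4)*(z + 1)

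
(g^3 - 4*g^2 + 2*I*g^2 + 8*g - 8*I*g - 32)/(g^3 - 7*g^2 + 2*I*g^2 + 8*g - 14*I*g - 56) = (g - 4)/(g - 7)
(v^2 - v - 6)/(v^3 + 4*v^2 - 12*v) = (v^2 - v - 6)/(v*(v^2 + 4*v - 12))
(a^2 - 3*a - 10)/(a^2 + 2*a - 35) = (a + 2)/(a + 7)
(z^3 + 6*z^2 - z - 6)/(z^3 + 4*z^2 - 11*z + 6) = (z + 1)/(z - 1)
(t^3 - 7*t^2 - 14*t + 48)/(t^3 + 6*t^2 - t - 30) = (t - 8)/(t + 5)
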